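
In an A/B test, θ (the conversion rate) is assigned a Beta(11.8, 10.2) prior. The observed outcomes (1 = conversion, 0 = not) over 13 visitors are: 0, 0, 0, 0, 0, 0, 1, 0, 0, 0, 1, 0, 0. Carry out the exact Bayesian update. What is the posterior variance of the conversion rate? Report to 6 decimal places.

0.006634

The Beta prior is conjugate to a Binomial/Bernoulli likelihood; the update adds successes to α and failures to β.
Posterior: Beta(α+k, β+n−k) = Beta(11.8+2, 10.2+11) = Beta(13.8, 21.2).
Var = αβ/((α+β)²(α+β+1)) = 13.8·21.2/(35.0²·36.0) = 0.006634.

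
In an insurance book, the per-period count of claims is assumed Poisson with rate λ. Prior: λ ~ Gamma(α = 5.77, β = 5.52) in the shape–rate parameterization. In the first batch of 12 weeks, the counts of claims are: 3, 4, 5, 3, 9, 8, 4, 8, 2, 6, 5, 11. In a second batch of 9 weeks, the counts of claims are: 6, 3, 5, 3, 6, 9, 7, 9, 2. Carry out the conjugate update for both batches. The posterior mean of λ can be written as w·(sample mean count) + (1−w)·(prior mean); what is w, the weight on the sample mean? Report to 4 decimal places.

0.7919

With a Gamma(shape α, rate β) prior, the Poisson likelihood is conjugate: the posterior is Gamma(α + ΣXᵢ, β + n).
Total number of weeks: n = 12 + 9 = 21.
Posterior mean = (α₀+S)/(β₀+n) = [n/(β₀+n)]·(S/n) + [β₀/(β₀+n)]·(α₀/β₀), so only n and β₀ enter the weight.
Weight on data w = n/(β₀+n) = 21/(5.52+21) = 21/26.52 = 0.7919.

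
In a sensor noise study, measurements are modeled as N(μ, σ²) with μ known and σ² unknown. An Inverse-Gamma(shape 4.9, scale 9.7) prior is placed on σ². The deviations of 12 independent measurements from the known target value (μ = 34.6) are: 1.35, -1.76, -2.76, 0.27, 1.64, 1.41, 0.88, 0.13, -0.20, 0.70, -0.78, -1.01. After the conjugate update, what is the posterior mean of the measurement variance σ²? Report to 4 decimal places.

2.0019

With known mean μ and an Inverse-Gamma(α, β) prior on σ², the Normal likelihood is conjugate: posterior is Inv-Gamma(α + n/2, β + Σ(xᵢ−μ)²/2).
Σ(xᵢ−μ)² = (1.35)² + (-1.76)² + (-2.76)² + (0.27)² + (1.64)² + (1.41)² + (0.88)² + (0.13)² + (-0.20)² + (0.70)² + (-0.78)² + (-1.01)² = 20.2381.
Posterior: Inv-Gamma(4.9 + 12/2, 9.7 + 20.2381/2) = Inv-Gamma(10.90, 19.81905).
E[σ²|data] = β/(α−1) = 19.81905/9.90 = 2.0019.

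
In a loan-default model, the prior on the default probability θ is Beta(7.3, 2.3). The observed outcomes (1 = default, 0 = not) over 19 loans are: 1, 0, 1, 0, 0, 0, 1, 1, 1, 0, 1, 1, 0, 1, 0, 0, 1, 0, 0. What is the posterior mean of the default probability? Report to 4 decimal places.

The Beta prior is conjugate to a Binomial/Bernoulli likelihood; the update adds successes to α and failures to β.
Posterior: Beta(α+k, β+n−k) = Beta(7.3+9, 2.3+10) = Beta(16.3, 12.3).
Posterior mean = α/(α+β) = 16.3/28.6 = 0.5699.

0.5699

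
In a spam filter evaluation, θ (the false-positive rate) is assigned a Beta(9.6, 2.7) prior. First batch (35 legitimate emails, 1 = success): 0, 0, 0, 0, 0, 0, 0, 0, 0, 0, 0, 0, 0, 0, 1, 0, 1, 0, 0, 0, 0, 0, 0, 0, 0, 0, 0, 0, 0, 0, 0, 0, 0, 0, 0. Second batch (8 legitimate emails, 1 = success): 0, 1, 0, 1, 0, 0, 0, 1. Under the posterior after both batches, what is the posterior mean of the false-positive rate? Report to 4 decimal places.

The Beta prior is conjugate to a Binomial/Bernoulli likelihood; the update adds successes to α and failures to β.
After batch 1: Beta(9.6+2, 2.7+33) = Beta(11.6, 35.7).
After batch 2: Beta(11.6+3, 35.7+5) = Beta(14.6, 40.7).
Posterior mean = α/(α+β) = 14.6/55.3 = 0.2640.

0.2640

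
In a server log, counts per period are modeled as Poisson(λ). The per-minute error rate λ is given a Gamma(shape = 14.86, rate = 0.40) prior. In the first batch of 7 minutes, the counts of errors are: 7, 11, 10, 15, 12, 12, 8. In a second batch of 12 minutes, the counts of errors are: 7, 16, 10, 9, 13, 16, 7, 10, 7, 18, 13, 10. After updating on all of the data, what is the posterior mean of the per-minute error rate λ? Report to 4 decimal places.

11.6423

With a Gamma(shape α, rate β) prior, the Poisson likelihood is conjugate: the posterior is Gamma(α + ΣXᵢ, β + n).
Batch 1: sum of counts S = 75 over n = 7 minutes.
After batch 1: Gamma(α+S, β+n) = Gamma(14.86+75, 0.40+7) = Gamma(89.86, 7.40).
Batch 2: sum of counts S = 136 over n = 12 minutes.
After batch 2: Gamma(α+S, β+n) = Gamma(89.86+136, 7.40+12) = Gamma(225.86, 19.40).
Posterior mean = α/β = 225.86/19.40 = 11.6423.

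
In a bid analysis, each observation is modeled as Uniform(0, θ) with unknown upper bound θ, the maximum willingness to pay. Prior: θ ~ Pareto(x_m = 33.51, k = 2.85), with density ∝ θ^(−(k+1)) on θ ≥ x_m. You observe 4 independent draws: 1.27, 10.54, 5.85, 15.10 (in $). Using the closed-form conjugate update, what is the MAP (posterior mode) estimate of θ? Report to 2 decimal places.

A Pareto(scale x_m, shape k) prior on the upper bound θ of Uniform(0, θ) is conjugate: posterior is Pareto(max(x_m, max xᵢ), k + n).
Sample maximum = 15.10; prior scale x_m = 33.51 → posterior scale = max = 33.51.
Posterior shape = 2.85 + 4 = 6.85.
The Pareto density is decreasing on [x_m, ∞), so the mode is x_m = 33.51.

33.51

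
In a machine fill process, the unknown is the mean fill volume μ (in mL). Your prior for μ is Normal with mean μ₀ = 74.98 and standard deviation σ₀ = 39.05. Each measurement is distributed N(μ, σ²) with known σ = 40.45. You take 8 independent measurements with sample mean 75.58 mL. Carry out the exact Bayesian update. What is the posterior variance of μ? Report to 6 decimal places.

For Normal data with known variance σ², a Normal(μ₀, σ₀²) prior on μ is conjugate. Posterior precision = 1/σ₀² + n/σ²; posterior mean is the precision-weighted average of μ₀ and x̄.
σ₀² = 39.05² = 1524.9025, σ² = 40.45² = 1636.2025; σ² + n·σ₀² = 1636.2025 + 8·1524.9025 = 13835.4225.
Posterior precision = 1/σ₀² + n/σ² = 1/1524.9025 + 8/1636.2025 = (σ² + n·σ₀²)/(σ₀²σ²) = 13835.4225/(1524.9025·1636.2025); posterior variance σₙ² = σ₀²σ²/(σ² + n·σ₀²) = 1524.9025·1636.2025/13835.4225 = 180.337773.

180.337773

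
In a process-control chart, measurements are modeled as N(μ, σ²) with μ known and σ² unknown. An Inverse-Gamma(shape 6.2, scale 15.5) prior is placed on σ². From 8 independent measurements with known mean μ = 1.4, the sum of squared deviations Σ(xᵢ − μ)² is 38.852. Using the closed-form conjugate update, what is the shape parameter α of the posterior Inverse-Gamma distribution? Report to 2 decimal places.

With known mean μ and an Inverse-Gamma(α, β) prior on σ², the Normal likelihood is conjugate: posterior is Inv-Gamma(α + n/2, β + Σ(xᵢ−μ)²/2).
Posterior: Inv-Gamma(6.2 + 8/2, 15.5 + 38.852/2) = Inv-Gamma(10.20, 34.9260).
Posterior α = 10.20.

10.20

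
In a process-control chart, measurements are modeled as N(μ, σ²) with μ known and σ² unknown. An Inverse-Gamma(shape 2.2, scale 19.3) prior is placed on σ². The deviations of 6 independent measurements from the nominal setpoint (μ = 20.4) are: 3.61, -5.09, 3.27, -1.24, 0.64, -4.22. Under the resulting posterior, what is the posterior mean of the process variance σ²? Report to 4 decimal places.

12.8558

With known mean μ and an Inverse-Gamma(α, β) prior on σ², the Normal likelihood is conjugate: posterior is Inv-Gamma(α + n/2, β + Σ(xᵢ−μ)²/2).
Σ(xᵢ−μ)² = (3.61)² + (-5.09)² + (3.27)² + (-1.24)² + (0.64)² + (-4.22)² = 69.3887.
Posterior: Inv-Gamma(2.2 + 6/2, 19.3 + 69.3887/2) = Inv-Gamma(5.20, 53.99435).
E[σ²|data] = β/(α−1) = 53.99435/4.20 = 12.8558.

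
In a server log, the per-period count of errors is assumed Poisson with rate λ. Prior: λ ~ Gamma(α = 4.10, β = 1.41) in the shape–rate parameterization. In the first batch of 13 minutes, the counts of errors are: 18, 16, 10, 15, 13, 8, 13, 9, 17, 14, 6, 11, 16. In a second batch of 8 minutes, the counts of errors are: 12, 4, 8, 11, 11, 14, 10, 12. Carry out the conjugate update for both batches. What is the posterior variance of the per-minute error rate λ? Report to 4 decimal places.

0.5020

With a Gamma(shape α, rate β) prior, the Poisson likelihood is conjugate: the posterior is Gamma(α + ΣXᵢ, β + n).
Batch 1: sum of counts S = 166 over n = 13 minutes.
After batch 1: Gamma(α+S, β+n) = Gamma(4.10+166, 1.41+13) = Gamma(170.10, 14.41).
Batch 2: sum of counts S = 82 over n = 8 minutes.
After batch 2: Gamma(α+S, β+n) = Gamma(170.10+82, 14.41+8) = Gamma(252.10, 22.41).
Var = α/β² = 252.10/22.41² = 0.5020.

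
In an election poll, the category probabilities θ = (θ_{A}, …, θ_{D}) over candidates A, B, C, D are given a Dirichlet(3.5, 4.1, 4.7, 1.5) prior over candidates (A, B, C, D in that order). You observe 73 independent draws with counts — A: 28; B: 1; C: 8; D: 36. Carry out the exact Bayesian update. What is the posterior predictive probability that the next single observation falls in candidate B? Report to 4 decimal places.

0.0588

The Dirichlet prior is conjugate to the Multinomial likelihood: each posterior αⱼ = prior αⱼ + observed count nⱼ.
Posterior concentration: (31.5, 5.1, 12.7, 37.5), total = 86.8.
P(next = B | data) = α_{B}/Σα = 0.0588.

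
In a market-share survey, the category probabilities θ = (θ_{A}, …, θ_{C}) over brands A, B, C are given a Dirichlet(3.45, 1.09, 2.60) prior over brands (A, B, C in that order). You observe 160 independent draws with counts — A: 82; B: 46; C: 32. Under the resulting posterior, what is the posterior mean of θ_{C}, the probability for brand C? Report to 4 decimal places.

0.2070

The Dirichlet prior is conjugate to the Multinomial likelihood: each posterior αⱼ = prior αⱼ + observed count nⱼ.
Posterior concentration: (85.45, 47.09, 34.60), total = 167.14.
E[θ_{C}|data] = α_{C}/Σα = 34.60/167.14 = 0.2070.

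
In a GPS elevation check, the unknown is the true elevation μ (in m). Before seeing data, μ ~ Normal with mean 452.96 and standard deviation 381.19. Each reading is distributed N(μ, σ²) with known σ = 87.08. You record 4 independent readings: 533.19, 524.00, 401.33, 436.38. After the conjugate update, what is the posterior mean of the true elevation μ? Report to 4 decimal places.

For Normal data with known variance σ², a Normal(μ₀, σ₀²) prior on μ is conjugate. Posterior precision = 1/σ₀² + n/σ²; posterior mean is the precision-weighted average of μ₀ and x̄.
Σxᵢ = 533.19 + 524.00 + 401.33 + 436.38 = 1894.9, so n·x̄ = 1894.9.
σ₀² = 381.19² = 145305.8161, σ² = 87.08² = 7582.9264; σ² + n·σ₀² = 7582.9264 + 4·145305.8161 = 588806.1908.
Posterior mean = (μ₀/σ₀² + n·x̄/σ²)/(1/σ₀² + n/σ²) = (σ²·μ₀ + σ₀²·n·x̄)/(σ² + n·σ₀²) = (7582.9264·452.96 + 145305.8161·1894.9)/588806.1908 = 278774753.270034/588806.1908 = 473.4576.

473.4576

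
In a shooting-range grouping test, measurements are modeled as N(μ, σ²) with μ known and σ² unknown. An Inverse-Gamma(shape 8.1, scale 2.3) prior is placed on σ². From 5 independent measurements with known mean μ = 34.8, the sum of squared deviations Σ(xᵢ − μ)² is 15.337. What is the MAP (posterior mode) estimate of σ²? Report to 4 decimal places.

0.8594

With known mean μ and an Inverse-Gamma(α, β) prior on σ², the Normal likelihood is conjugate: posterior is Inv-Gamma(α + n/2, β + Σ(xᵢ−μ)²/2).
Posterior: Inv-Gamma(8.1 + 5/2, 2.3 + 15.337/2) = Inv-Gamma(10.60, 9.9685).
Mode = β/(α+1) = 9.9685/11.60 = 0.8594.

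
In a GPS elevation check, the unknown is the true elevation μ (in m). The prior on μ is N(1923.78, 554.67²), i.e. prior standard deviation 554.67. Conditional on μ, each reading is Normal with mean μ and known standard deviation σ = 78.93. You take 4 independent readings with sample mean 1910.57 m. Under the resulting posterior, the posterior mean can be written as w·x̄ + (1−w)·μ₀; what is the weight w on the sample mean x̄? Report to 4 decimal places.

0.9950

For Normal data with known variance σ², a Normal(μ₀, σ₀²) prior on μ is conjugate. Posterior precision = 1/σ₀² + n/σ²; posterior mean is the precision-weighted average of μ₀ and x̄.
σ₀² = 554.67² = 307658.8089, σ² = 78.93² = 6229.9449. Prior precision 1/σ₀² = 1/307658.8089; data precision n/σ² = 4/6229.9449.
w = (n/σ²)/(1/σ₀² + n/σ²) = n·σ₀²/(σ² + n·σ₀²) = 4·307658.8089/(6229.9449 + 4·307658.8089) = 1230635.2356/1236865.1805 = 0.9950.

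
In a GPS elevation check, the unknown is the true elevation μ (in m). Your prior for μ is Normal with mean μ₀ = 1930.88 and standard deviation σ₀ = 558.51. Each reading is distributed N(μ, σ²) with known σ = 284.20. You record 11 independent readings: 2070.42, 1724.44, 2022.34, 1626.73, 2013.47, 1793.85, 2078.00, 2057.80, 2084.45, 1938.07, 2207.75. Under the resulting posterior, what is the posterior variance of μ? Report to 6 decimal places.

For Normal data with known variance σ², a Normal(μ₀, σ₀²) prior on μ is conjugate. Posterior precision = 1/σ₀² + n/σ²; posterior mean is the precision-weighted average of μ₀ and x̄.
σ₀² = 558.51² = 311933.4201, σ² = 284.20² = 80769.64; σ² + n·σ₀² = 80769.64 + 11·311933.4201 = 3512037.2611.
Posterior precision = 1/σ₀² + n/σ² = 1/311933.4201 + 11/80769.64 = (σ² + n·σ₀²)/(σ₀²σ²) = 3512037.2611/(311933.4201·80769.64); posterior variance σₙ² = σ₀²σ²/(σ² + n·σ₀²) = 311933.4201·80769.64/3512037.2611 = 7173.827660.

7173.827660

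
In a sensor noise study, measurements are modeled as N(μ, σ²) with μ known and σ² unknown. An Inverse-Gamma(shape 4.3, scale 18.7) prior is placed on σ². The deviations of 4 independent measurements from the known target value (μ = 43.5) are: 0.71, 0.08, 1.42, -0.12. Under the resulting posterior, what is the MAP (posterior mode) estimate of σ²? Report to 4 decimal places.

2.7357

With known mean μ and an Inverse-Gamma(α, β) prior on σ², the Normal likelihood is conjugate: posterior is Inv-Gamma(α + n/2, β + Σ(xᵢ−μ)²/2).
Σ(xᵢ−μ)² = (0.71)² + (0.08)² + (1.42)² + (-0.12)² = 2.5413.
Posterior: Inv-Gamma(4.3 + 4/2, 18.7 + 2.5413/2) = Inv-Gamma(6.30, 19.97065).
Mode = β/(α+1) = 19.97065/7.30 = 2.7357.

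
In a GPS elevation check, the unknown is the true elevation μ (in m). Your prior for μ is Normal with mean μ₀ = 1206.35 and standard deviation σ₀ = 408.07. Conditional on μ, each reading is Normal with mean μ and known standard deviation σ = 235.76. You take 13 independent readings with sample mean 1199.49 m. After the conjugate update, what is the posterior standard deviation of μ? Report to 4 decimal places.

64.5644

For Normal data with known variance σ², a Normal(μ₀, σ₀²) prior on μ is conjugate. Posterior precision = 1/σ₀² + n/σ²; posterior mean is the precision-weighted average of μ₀ and x̄.
σ₀² = 408.07² = 166521.1249, σ² = 235.76² = 55582.7776; σ² + n·σ₀² = 55582.7776 + 13·166521.1249 = 2220357.4013.
Posterior precision = 1/σ₀² + n/σ² = 1/166521.1249 + 13/55582.7776 = (σ² + n·σ₀²)/(σ₀²σ²) = 2220357.4013/(166521.1249·55582.7776); posterior variance σₙ² = σ₀²σ²/(σ² + n·σ₀²) = 166521.1249·55582.7776/2220357.4013 = 4168.566126.
Posterior SD = √σₙ² = √(166521.1249·55582.7776/2220357.4013) = 64.5644.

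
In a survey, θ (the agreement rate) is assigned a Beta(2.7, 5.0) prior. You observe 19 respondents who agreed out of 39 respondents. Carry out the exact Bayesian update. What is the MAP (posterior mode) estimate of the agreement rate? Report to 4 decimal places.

The Beta prior is conjugate to a Binomial/Bernoulli likelihood; the update adds successes to α and failures to β.
Posterior: Beta(α+k, β+n−k) = Beta(2.7+19, 5.0+20) = Beta(21.7, 25.0).
Mode of Beta(a,b) for a,b>1 is (a−1)/(a+b−2) = 20.7/44.7 = 0.4631.

0.4631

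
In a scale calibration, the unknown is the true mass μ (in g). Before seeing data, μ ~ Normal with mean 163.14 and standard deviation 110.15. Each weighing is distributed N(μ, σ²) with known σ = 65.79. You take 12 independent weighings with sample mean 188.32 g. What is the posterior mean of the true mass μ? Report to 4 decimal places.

For Normal data with known variance σ², a Normal(μ₀, σ₀²) prior on μ is conjugate. Posterior precision = 1/σ₀² + n/σ²; posterior mean is the precision-weighted average of μ₀ and x̄.
n·x̄ = 12·188.32 = 2259.84.
σ₀² = 110.15² = 12133.0225, σ² = 65.79² = 4328.3241; σ² + n·σ₀² = 4328.3241 + 12·12133.0225 = 149924.5941.
Posterior mean = (μ₀/σ₀² + n·x̄/σ²)/(1/σ₀² + n/σ²) = (σ²·μ₀ + σ₀²·n·x̄)/(σ² + n·σ₀²) = (4328.3241·163.14 + 12133.0225·2259.84)/149924.5941 = 28124812.360074/149924.5941 = 187.5931.

187.5931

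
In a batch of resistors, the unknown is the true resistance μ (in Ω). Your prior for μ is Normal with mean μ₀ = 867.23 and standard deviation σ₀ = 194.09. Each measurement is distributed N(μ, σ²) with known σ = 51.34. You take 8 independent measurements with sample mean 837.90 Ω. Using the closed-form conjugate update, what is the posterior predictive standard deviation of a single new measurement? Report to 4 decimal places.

For Normal data with known variance σ², a Normal(μ₀, σ₀²) prior on μ is conjugate. Posterior precision = 1/σ₀² + n/σ²; posterior mean is the precision-weighted average of μ₀ and x̄.
σ₀² = 194.09² = 37670.9281, σ² = 51.34² = 2635.7956; σ² + n·σ₀² = 2635.7956 + 8·37670.9281 = 304003.2204.
Posterior precision = 1/σ₀² + n/σ² = 1/37670.9281 + 8/2635.7956 = (σ² + n·σ₀²)/(σ₀²σ²) = 304003.2204/(37670.9281·2635.7956); posterior variance σₙ² = σ₀²σ²/(σ² + n·σ₀²) = 37670.9281·2635.7956/304003.2204 = 326.617811.
Predictive variance for one new observation = σₙ² + σ² = 37670.9281·2635.7956/304003.2204 + 2635.7956 = σ²·(σ₀² + 304003.2204)/304003.2204 = 2635.7956·341674.1485/304003.2204 = 2962.413411; SD = √(2635.7956·341674.1485/304003.2204) = 54.4281.

54.4281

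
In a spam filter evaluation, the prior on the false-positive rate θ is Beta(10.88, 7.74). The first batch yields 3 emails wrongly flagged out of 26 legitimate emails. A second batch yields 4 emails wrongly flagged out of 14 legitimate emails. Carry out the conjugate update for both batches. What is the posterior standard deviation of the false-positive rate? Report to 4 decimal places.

0.0596

The Beta prior is conjugate to a Binomial/Bernoulli likelihood; the update adds successes to α and failures to β.
After batch 1: Beta(10.88+3, 7.74+23) = Beta(13.88, 30.74).
After batch 2: Beta(13.88+4, 30.74+10) = Beta(17.88, 40.74).
Var = αβ/((α+β)²(α+β+1)) = 17.88·40.74/(58.62²·59.62) = 0.00355553; SD = √0.00355553 = 0.0596.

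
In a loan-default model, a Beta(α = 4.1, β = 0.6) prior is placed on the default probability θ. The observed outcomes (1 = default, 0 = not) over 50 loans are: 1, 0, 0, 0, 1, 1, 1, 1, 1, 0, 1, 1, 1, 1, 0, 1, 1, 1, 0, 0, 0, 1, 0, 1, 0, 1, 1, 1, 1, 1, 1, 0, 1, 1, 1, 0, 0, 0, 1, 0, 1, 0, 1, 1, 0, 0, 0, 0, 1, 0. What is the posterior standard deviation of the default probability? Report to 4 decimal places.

0.0655

The Beta prior is conjugate to a Binomial/Bernoulli likelihood; the update adds successes to α and failures to β.
Posterior: Beta(α+k, β+n−k) = Beta(4.1+29, 0.6+21) = Beta(33.1, 21.6).
Var = αβ/((α+β)²(α+β+1)) = 33.1·21.6/(54.7²·55.7) = 0.00428995; SD = √0.00428995 = 0.0655.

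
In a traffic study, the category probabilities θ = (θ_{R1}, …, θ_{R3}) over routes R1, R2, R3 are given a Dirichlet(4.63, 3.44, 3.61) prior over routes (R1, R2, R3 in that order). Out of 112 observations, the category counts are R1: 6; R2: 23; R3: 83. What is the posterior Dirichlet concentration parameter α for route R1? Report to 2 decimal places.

10.63

The Dirichlet prior is conjugate to the Multinomial likelihood: each posterior αⱼ = prior αⱼ + observed count nⱼ.
Posterior concentration: (10.63, 26.44, 86.61), total = 123.68.
α_{R1} = 4.63 + 6 = 10.63.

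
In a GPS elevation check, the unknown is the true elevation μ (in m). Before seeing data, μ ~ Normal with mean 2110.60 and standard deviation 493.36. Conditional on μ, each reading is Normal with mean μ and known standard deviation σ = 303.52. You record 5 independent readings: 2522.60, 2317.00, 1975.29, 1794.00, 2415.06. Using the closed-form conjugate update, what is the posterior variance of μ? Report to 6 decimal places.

17128.321266

For Normal data with known variance σ², a Normal(μ₀, σ₀²) prior on μ is conjugate. Posterior precision = 1/σ₀² + n/σ²; posterior mean is the precision-weighted average of μ₀ and x̄.
σ₀² = 493.36² = 243404.0896, σ² = 303.52² = 92124.3904; σ² + n·σ₀² = 92124.3904 + 5·243404.0896 = 1309144.8384.
Posterior precision = 1/σ₀² + n/σ² = 1/243404.0896 + 5/92124.3904 = (σ² + n·σ₀²)/(σ₀²σ²) = 1309144.8384/(243404.0896·92124.3904); posterior variance σₙ² = σ₀²σ²/(σ² + n·σ₀²) = 243404.0896·92124.3904/1309144.8384 = 17128.321266.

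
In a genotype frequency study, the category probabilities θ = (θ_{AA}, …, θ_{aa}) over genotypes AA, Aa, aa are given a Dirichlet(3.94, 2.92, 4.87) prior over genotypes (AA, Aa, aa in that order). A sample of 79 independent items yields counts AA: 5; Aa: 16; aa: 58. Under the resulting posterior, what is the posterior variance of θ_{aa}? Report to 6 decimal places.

0.002320

The Dirichlet prior is conjugate to the Multinomial likelihood: each posterior αⱼ = prior αⱼ + observed count nⱼ.
Posterior concentration: (8.94, 18.92, 62.87), total = 90.73.
Var[θ_j] = α_j(Σα−α_j)/((Σα)²(Σα+1)) = 62.87·27.86/(90.73²·91.73) = 0.002320.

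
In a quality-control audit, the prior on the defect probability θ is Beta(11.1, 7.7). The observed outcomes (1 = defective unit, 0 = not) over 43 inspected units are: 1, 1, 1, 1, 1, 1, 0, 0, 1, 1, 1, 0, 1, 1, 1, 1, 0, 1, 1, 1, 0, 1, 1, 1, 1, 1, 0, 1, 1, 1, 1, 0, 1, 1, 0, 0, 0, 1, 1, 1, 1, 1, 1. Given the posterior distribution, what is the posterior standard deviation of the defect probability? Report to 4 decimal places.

0.0570

The Beta prior is conjugate to a Binomial/Bernoulli likelihood; the update adds successes to α and failures to β.
Posterior: Beta(α+k, β+n−k) = Beta(11.1+33, 7.7+10) = Beta(44.1, 17.7).
Var = αβ/((α+β)²(α+β+1)) = 44.1·17.7/(61.8²·62.8) = 0.00325443; SD = √0.00325443 = 0.0570.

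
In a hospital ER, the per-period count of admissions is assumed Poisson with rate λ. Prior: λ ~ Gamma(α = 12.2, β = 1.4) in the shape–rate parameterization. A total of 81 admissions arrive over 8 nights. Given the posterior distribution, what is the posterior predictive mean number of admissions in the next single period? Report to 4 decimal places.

With a Gamma(shape α, rate β) prior, the Poisson likelihood is conjugate: the posterior is Gamma(α + ΣXᵢ, β + n).
Posterior: Gamma(α+S, β+n) = Gamma(12.2+81, 1.4+8) = Gamma(93.2, 9.4).
The predictive distribution for one future period is NegBinom with mean α/β = 9.9149.

9.9149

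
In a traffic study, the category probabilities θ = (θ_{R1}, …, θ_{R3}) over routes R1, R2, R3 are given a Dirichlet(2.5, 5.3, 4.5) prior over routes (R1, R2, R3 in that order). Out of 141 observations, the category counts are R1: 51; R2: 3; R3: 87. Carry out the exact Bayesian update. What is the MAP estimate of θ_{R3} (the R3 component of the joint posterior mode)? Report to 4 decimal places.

The Dirichlet prior is conjugate to the Multinomial likelihood: each posterior αⱼ = prior αⱼ + observed count nⱼ.
Posterior concentration: (53.5, 8.3, 91.5), total = 153.3.
Joint mode component: (α_{R3}−1)/(Σα−K) = 90.5/150.3 = 0.6021.

0.6021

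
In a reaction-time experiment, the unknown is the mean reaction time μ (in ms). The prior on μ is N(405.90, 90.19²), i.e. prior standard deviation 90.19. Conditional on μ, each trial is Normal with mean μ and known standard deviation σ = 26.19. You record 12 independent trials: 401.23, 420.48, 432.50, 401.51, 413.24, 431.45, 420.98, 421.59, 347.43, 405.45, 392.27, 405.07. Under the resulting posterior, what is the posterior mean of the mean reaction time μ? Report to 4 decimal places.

407.7536

For Normal data with known variance σ², a Normal(μ₀, σ₀²) prior on μ is conjugate. Posterior precision = 1/σ₀² + n/σ²; posterior mean is the precision-weighted average of μ₀ and x̄.
Σxᵢ = 401.23 + 420.48 + 432.50 + 401.51 + 413.24 + 431.45 + 420.98 + 421.59 + 347.43 + 405.45 + 392.27 + 405.07 = 4893.2, so n·x̄ = 4893.2.
σ₀² = 90.19² = 8134.2361, σ² = 26.19² = 685.9161; σ² + n·σ₀² = 685.9161 + 12·8134.2361 = 98296.7493.
Posterior mean = (μ₀/σ₀² + n·x̄/σ²)/(1/σ₀² + n/σ²) = (σ²·μ₀ + σ₀²·n·x̄)/(σ² + n·σ₀²) = (685.9161·405.90 + 8134.2361·4893.2)/98296.7493 = 40080857.42951/98296.7493 = 407.7536.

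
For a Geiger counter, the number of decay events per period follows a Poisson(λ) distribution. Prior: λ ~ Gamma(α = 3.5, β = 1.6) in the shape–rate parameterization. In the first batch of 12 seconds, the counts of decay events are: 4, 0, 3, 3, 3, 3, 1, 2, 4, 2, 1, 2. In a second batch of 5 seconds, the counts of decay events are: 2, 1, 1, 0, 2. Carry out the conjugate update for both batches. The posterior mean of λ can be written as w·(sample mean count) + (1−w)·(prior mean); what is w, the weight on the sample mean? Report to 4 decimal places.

With a Gamma(shape α, rate β) prior, the Poisson likelihood is conjugate: the posterior is Gamma(α + ΣXᵢ, β + n).
Total number of seconds: n = 12 + 5 = 17.
Posterior mean = (α₀+S)/(β₀+n) = [n/(β₀+n)]·(S/n) + [β₀/(β₀+n)]·(α₀/β₀), so only n and β₀ enter the weight.
Weight on data w = n/(β₀+n) = 17/(1.6+17) = 17/18.6 = 0.9140.

0.9140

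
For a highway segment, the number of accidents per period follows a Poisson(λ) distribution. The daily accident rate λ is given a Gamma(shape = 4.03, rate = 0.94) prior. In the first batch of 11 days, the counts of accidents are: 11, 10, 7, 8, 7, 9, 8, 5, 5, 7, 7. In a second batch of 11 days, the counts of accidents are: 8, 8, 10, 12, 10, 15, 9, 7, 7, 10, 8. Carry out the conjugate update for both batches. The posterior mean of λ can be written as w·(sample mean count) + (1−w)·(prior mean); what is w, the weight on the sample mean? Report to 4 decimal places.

With a Gamma(shape α, rate β) prior, the Poisson likelihood is conjugate: the posterior is Gamma(α + ΣXᵢ, β + n).
Total number of days: n = 11 + 11 = 22.
Posterior mean = (α₀+S)/(β₀+n) = [n/(β₀+n)]·(S/n) + [β₀/(β₀+n)]·(α₀/β₀), so only n and β₀ enter the weight.
Weight on data w = n/(β₀+n) = 22/(0.94+22) = 22/22.94 = 0.9590.

0.9590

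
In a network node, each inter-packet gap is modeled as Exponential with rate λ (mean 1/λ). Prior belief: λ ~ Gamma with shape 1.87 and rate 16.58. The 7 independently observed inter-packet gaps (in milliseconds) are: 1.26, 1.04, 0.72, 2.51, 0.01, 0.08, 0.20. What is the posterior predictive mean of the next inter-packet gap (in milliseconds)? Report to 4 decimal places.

With a Gamma(shape α, rate β) prior on the exponential rate λ, the posterior after n observations with total T = Σxᵢ is Gamma(α+n, β+T).
Sum of observations T = 5.82 milliseconds; n = 7.
Posterior: Gamma(1.87+7, 16.58+5.82) = Gamma(8.87, 22.40).
The predictive distribution for the next observation is Lomax; its mean is β/(α−1) = 22.40/7.87 = 2.8463.

2.8463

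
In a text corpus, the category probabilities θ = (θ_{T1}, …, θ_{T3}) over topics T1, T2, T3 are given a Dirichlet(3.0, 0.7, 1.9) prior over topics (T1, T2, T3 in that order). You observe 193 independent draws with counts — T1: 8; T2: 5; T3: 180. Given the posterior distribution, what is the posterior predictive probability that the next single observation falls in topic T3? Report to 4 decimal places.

0.9159

The Dirichlet prior is conjugate to the Multinomial likelihood: each posterior αⱼ = prior αⱼ + observed count nⱼ.
Posterior concentration: (11.0, 5.7, 181.9), total = 198.6.
P(next = T3 | data) = α_{T3}/Σα = 0.9159.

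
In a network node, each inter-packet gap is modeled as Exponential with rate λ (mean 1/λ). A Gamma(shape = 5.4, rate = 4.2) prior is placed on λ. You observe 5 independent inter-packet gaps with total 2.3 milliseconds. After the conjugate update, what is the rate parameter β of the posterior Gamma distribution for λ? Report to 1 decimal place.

With a Gamma(shape α, rate β) prior on the exponential rate λ, the posterior after n observations with total T = Σxᵢ is Gamma(α+n, β+T).
Posterior: Gamma(5.4+5, 4.2+2.3) = Gamma(10.4, 6.5).
Posterior β = 6.5.

6.5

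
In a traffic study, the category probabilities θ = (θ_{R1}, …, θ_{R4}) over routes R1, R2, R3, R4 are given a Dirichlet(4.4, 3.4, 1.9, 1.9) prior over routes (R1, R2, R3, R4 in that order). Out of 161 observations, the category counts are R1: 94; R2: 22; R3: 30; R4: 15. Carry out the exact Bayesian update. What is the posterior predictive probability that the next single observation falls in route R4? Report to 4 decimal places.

0.0979

The Dirichlet prior is conjugate to the Multinomial likelihood: each posterior αⱼ = prior αⱼ + observed count nⱼ.
Posterior concentration: (98.4, 25.4, 31.9, 16.9), total = 172.6.
P(next = R4 | data) = α_{R4}/Σα = 0.0979.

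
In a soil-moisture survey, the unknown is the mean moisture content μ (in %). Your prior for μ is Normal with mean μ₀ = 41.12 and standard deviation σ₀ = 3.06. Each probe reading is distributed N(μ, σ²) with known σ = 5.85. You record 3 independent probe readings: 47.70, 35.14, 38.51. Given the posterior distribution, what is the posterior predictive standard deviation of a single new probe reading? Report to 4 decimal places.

For Normal data with known variance σ², a Normal(μ₀, σ₀²) prior on μ is conjugate. Posterior precision = 1/σ₀² + n/σ²; posterior mean is the precision-weighted average of μ₀ and x̄.
σ₀² = 3.06² = 9.3636, σ² = 5.85² = 34.2225; σ² + n·σ₀² = 34.2225 + 3·9.3636 = 62.3133.
Posterior precision = 1/σ₀² + n/σ² = 1/9.3636 + 3/34.2225 = (σ² + n·σ₀²)/(σ₀²σ²) = 62.3133/(9.3636·34.2225); posterior variance σₙ² = σ₀²σ²/(σ² + n·σ₀²) = 9.3636·34.2225/62.3133 = 5.142494.
Predictive variance for one new observation = σₙ² + σ² = 9.3636·34.2225/62.3133 + 34.2225 = σ²·(σ₀² + 62.3133)/62.3133 = 34.2225·71.6769/62.3133 = 39.364994; SD = √(34.2225·71.6769/62.3133) = 6.2742.

6.2742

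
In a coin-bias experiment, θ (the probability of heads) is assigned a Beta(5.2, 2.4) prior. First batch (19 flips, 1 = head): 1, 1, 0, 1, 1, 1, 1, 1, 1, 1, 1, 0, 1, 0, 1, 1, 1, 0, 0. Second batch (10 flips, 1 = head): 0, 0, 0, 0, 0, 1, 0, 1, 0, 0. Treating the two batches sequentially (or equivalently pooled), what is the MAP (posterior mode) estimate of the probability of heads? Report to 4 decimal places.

0.5838

The Beta prior is conjugate to a Binomial/Bernoulli likelihood; the update adds successes to α and failures to β.
After batch 1: Beta(5.2+14, 2.4+5) = Beta(19.2, 7.4).
After batch 2: Beta(19.2+2, 7.4+8) = Beta(21.2, 15.4).
Mode of Beta(a,b) for a,b>1 is (a−1)/(a+b−2) = 20.2/34.6 = 0.5838.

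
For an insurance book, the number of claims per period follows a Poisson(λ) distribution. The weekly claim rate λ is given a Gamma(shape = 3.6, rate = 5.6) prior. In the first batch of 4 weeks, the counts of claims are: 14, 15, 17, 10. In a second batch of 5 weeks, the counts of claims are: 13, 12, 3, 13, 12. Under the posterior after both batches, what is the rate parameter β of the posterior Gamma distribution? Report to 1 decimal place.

14.6

With a Gamma(shape α, rate β) prior, the Poisson likelihood is conjugate: the posterior is Gamma(α + ΣXᵢ, β + n).
Batch 1: sum of counts S = 56 over n = 4 weeks.
After batch 1: Gamma(α+S, β+n) = Gamma(3.6+56, 5.6+4) = Gamma(59.6, 9.6).
Batch 2: sum of counts S = 53 over n = 5 weeks.
After batch 2: Gamma(α+S, β+n) = Gamma(59.6+53, 9.6+5) = Gamma(112.6, 14.6).
Posterior β = 14.6.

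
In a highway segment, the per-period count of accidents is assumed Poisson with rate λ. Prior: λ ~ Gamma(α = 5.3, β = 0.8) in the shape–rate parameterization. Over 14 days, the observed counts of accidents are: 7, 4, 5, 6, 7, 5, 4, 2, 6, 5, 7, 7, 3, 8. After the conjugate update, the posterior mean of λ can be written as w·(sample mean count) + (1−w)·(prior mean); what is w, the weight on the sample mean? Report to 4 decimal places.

0.9459

With a Gamma(shape α, rate β) prior, the Poisson likelihood is conjugate: the posterior is Gamma(α + ΣXᵢ, β + n).
Posterior mean = (α₀+S)/(β₀+n) = [n/(β₀+n)]·(S/n) + [β₀/(β₀+n)]·(α₀/β₀), so only n and β₀ enter the weight.
Weight on data w = n/(β₀+n) = 14/(0.8+14) = 14/14.8 = 0.9459.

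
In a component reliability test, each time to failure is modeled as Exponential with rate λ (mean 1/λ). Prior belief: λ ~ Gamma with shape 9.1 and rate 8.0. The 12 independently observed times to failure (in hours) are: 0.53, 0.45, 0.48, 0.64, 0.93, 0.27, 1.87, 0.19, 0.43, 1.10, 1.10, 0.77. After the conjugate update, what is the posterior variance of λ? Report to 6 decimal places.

With a Gamma(shape α, rate β) prior on the exponential rate λ, the posterior after n observations with total T = Σxᵢ is Gamma(α+n, β+T).
Sum of observations T = 8.76 hours; n = 12.
Posterior: Gamma(9.1+12, 8.0+8.76) = Gamma(21.1, 16.76).
Var = α/β² = 0.075116.

0.075116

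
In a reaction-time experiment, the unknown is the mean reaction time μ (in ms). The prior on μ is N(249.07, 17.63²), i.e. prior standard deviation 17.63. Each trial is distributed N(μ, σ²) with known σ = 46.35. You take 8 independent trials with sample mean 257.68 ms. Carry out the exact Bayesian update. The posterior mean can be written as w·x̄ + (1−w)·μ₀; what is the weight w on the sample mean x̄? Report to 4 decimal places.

0.5365

For Normal data with known variance σ², a Normal(μ₀, σ₀²) prior on μ is conjugate. Posterior precision = 1/σ₀² + n/σ²; posterior mean is the precision-weighted average of μ₀ and x̄.
σ₀² = 17.63² = 310.8169, σ² = 46.35² = 2148.3225. Prior precision 1/σ₀² = 1/310.8169; data precision n/σ² = 8/2148.3225.
w = (n/σ²)/(1/σ₀² + n/σ²) = n·σ₀²/(σ² + n·σ₀²) = 8·310.8169/(2148.3225 + 8·310.8169) = 2486.5352/4634.8577 = 0.5365.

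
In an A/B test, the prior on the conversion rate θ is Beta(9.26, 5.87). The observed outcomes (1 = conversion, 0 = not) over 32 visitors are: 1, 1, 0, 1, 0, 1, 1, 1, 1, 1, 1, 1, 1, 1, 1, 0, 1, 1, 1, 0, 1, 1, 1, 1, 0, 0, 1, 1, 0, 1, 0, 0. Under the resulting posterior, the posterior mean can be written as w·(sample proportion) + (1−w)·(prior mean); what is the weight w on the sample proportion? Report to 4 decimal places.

The Beta prior is conjugate to a Binomial/Bernoulli likelihood; the update adds successes to α and failures to β.
Posterior mean = (α₀+k)/(α₀+β₀+n) = [n/(α₀+β₀+n)]·(k/n) + [(α₀+β₀)/(α₀+β₀+n)]·α₀/(α₀+β₀), so only n and the prior enter the weight.
The weight on the data is w = n/(α₀+β₀+n) = 32/(9.26+5.87+32) = 32/47.13 = 0.6790.

0.6790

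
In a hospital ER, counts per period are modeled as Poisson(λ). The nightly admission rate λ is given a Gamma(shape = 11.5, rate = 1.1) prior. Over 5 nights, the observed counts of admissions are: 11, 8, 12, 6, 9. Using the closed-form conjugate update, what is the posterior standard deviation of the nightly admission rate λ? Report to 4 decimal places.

1.2431

With a Gamma(shape α, rate β) prior, the Poisson likelihood is conjugate: the posterior is Gamma(α + ΣXᵢ, β + n).
Sum of counts S = 46 over n = 5 nights.
Posterior: Gamma(α+S, β+n) = Gamma(11.5+46, 1.1+5) = Gamma(57.5, 6.1).
SD = √α/β = √57.5/6.1 = 1.2431.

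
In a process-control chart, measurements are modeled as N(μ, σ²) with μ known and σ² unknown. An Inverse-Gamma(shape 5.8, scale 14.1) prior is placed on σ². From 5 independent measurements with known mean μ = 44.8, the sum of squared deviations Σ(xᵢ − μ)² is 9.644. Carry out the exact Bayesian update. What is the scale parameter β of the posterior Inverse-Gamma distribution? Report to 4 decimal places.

18.9220

With known mean μ and an Inverse-Gamma(α, β) prior on σ², the Normal likelihood is conjugate: posterior is Inv-Gamma(α + n/2, β + Σ(xᵢ−μ)²/2).
Posterior: Inv-Gamma(5.8 + 5/2, 14.1 + 9.644/2) = Inv-Gamma(8.30, 18.9220).
Posterior β = 18.9220.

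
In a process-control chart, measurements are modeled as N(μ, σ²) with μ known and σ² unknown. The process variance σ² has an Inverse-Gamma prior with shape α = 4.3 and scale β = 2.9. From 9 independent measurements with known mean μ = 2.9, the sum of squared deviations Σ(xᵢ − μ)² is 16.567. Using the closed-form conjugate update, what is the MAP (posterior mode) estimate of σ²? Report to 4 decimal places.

With known mean μ and an Inverse-Gamma(α, β) prior on σ², the Normal likelihood is conjugate: posterior is Inv-Gamma(α + n/2, β + Σ(xᵢ−μ)²/2).
Posterior: Inv-Gamma(4.3 + 9/2, 2.9 + 16.567/2) = Inv-Gamma(8.80, 11.1835).
Mode = β/(α+1) = 11.1835/9.80 = 1.1412.

1.1412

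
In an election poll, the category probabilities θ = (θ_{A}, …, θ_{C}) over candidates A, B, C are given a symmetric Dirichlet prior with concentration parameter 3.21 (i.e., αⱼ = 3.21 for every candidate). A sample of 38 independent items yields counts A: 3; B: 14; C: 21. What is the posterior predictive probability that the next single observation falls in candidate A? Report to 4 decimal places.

0.1304

The Dirichlet prior is conjugate to the Multinomial likelihood: each posterior αⱼ = prior αⱼ + observed count nⱼ.
Posterior concentration: (6.21, 17.21, 24.21), total = 47.63.
P(next = A | data) = α_{A}/Σα = 0.1304.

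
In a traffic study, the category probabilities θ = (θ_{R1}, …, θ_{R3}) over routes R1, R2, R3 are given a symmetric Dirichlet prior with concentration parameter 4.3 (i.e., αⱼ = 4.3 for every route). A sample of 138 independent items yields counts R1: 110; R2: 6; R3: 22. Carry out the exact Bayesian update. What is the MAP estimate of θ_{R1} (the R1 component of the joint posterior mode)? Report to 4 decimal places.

The Dirichlet prior is conjugate to the Multinomial likelihood: each posterior αⱼ = prior αⱼ + observed count nⱼ.
Posterior concentration: (114.3, 10.3, 26.3), total = 150.9.
Joint mode component: (α_{R1}−1)/(Σα−K) = 113.3/147.9 = 0.7661.

0.7661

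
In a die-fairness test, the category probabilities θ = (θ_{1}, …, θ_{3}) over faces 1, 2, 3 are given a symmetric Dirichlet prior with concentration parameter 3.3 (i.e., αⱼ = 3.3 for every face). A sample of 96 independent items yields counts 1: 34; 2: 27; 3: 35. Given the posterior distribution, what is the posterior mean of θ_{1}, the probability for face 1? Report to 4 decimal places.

The Dirichlet prior is conjugate to the Multinomial likelihood: each posterior αⱼ = prior αⱼ + observed count nⱼ.
Posterior concentration: (37.3, 30.3, 38.3), total = 105.9.
E[θ_{1}|data] = α_{1}/Σα = 37.3/105.9 = 0.3522.

0.3522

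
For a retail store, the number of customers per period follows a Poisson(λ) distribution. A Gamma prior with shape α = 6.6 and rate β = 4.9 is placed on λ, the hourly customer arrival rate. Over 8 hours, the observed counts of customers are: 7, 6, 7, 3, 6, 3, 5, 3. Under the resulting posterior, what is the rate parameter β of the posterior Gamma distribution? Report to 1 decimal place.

With a Gamma(shape α, rate β) prior, the Poisson likelihood is conjugate: the posterior is Gamma(α + ΣXᵢ, β + n).
Sum of counts S = 40 over n = 8 hours.
Posterior: Gamma(α+S, β+n) = Gamma(6.6+40, 4.9+8) = Gamma(46.6, 12.9).
Posterior β = 12.9.

12.9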